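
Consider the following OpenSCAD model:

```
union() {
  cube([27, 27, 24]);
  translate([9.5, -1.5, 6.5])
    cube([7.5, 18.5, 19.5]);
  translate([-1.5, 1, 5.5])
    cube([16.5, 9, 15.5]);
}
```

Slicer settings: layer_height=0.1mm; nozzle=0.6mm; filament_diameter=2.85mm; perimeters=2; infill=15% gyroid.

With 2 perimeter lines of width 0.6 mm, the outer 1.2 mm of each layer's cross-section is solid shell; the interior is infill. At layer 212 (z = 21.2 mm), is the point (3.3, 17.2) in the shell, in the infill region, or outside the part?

infill

At z = 21.2 mm: the cube (footprint 27×27) is included at this height; the cube at (9.5, -1.5) (footprint 7.5×18.5) is included at this height; the cube at (-1.5, 1) is not intersected at this z (z outside [5.5, 21]); Combining (union): the regions partially overlap (shared area 127.50 mm²), so overlapping operands fuse into one piece — 1 connected region. Overall, the cross-section is a single solid region. The nearest boundary edge runs (0.00, 0.00)→(0.00, 27.00); distance from the point to it = 3.30 mm. The point is inside the cross-section and 3.30 mm from the nearest boundary — more than the 1.2 mm shell width (2 × 0.6), so it's in the infill interior.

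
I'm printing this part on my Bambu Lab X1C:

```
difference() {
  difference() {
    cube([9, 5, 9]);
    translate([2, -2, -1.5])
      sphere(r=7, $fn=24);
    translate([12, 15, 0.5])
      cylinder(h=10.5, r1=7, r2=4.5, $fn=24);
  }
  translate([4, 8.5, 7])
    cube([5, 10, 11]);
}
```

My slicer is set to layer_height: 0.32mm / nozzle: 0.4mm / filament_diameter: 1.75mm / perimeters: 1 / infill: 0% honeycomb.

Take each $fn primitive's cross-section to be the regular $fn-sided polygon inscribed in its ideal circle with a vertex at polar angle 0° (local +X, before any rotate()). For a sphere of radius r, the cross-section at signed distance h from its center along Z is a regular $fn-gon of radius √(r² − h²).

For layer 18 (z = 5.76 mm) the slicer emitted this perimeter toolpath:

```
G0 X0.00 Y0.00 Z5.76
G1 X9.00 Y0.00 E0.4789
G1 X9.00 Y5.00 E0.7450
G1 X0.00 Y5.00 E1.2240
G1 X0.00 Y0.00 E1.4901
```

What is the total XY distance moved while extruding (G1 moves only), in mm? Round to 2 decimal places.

28.00 mm

Sum the Euclidean lengths of each G1 segment: total = 28.00 mm.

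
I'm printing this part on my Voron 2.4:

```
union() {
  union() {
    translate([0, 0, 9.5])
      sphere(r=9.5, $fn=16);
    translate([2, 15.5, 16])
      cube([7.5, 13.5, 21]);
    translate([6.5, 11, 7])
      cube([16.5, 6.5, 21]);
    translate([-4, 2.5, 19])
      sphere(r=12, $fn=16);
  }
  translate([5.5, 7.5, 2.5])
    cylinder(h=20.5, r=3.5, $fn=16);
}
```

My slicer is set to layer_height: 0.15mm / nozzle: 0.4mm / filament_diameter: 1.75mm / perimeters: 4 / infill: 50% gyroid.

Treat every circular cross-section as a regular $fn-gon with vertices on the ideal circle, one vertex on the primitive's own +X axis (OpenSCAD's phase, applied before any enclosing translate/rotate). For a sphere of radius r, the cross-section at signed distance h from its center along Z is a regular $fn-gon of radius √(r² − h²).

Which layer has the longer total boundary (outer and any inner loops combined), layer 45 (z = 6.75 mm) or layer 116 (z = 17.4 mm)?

Layer 45 (z = 6.75): the r=9.5 sphere contributes a regular 16-gon of circumradius √(9.5²−2.75²) = 9.093 (perimeter = 2·16·9.093·sin(180°/16) = 56.77 mm); the cube at (2, 15.5) is absent (z outside [16, 37]); the cube at (6.5, 11) does not reach this height (z outside [7, 28]); the sphere at (-4, 2.5) is not intersected at this z (|z−center|=12.250 > r=12); Combining (union): only the r=9.5 sphere is present, so the union is just that shape — boundary = 56.77 mm; the r=3.5 cylinder at (5.5, 7.5) contributes a regular 16-gon of circumradius 3.5 (perimeter = 2·16·3.500·sin(180°/16) = 21.85 mm); Merging all regions: the regions partially overlap (shared area 15.04 mm²), so the edge portions inside another operand are dropped and the merged outline is re-measured after clipping — boundary = 62.91 mm. So its perimeter = 62.91 mm. Layer 116 (z = 17.4): the r=9.5 sphere slices to a regular 16-gon of circumradius 5.276 (√(r²−h²) with h=7.9 from center) (perimeter = 2·16·5.276·sin(180°/16) = 32.94 mm); the cube at (2, 15.5) (footprint 7.5×13.5) is included at this height (perimeter 42.00 mm); the cube at (6.5, 11) is present — its section is the full 16.5×6.5 rectangle (perimeter 46.00 mm); the sphere at (-4, 2.5): section is a regular 16-gon, circumradius = √(r²−h²) = √(12²−1.6²) = 11.893 (perimeter = 2·16·11.893·sin(180°/16) = 74.25 mm); Combining (union): the regions partially overlap (shared area 91.23 mm²), so the edge portions inside another operand are dropped and the merged outline is re-measured after clipping — boundary = 152.25 mm; the r=3.5 cylinder at (5.5, 7.5) gives a regular 16-gon of circumradius 3.5 (constant along its height) (perimeter = 2·16·3.500·sin(180°/16) = 21.85 mm); Merging all regions: the regions partially overlap (shared area 24.48 mm²), so the edge portions inside another operand are dropped and the merged outline is re-measured after clipping — boundary = 155.17 mm. So its perimeter = 155.17 mm. Layer 116 is larger (155.17 vs 62.91 mm).

layer 116 (z = 17.4 mm)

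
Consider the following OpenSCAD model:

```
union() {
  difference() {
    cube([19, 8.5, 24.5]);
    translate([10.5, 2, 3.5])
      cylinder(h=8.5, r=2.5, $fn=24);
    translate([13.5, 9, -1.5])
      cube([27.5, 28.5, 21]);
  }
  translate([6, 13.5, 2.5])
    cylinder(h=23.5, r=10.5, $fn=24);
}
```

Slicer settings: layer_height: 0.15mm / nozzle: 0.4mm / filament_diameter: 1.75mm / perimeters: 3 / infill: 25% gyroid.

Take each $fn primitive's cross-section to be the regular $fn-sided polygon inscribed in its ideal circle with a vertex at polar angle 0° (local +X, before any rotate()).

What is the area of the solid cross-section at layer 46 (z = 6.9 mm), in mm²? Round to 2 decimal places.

At z = 6.9 mm: the cube is present — its section is the full 19×8.5 rectangle (area 161.50 mm²); the r=2.5 cylinder at (10.5, 2) contributes a regular 24-gon of circumradius 2.5 (area = (24/2)·2.500²·sin(360°/24) = 19.41 mm²); the 27.5×28.5 cube at (13.5, 9) contributes its full rectangle (area 783.75 mm²); Subtracting the remaining from the first: starting from the 19×8.5 cube (161.50 mm²), the r=2.5 cylinder at (10.5, 2) partially overlaps it — only the 18.43 mm² overlap (of its 19.41 mm²) is removed, clipping the outline; the 27.5×28.5 cube at (13.5, 9) misses the remaining region (no effect) — area = 143.07 mm²; the r=10.5 cylinder at (6, 13.5) contributes a regular 24-gon of circumradius 10.5 (area = (24/2)·10.500²·sin(360°/24) = 342.42 mm²); Combining (union): the regions partially overlap — summed areas 485.48 mm² minus the doubly-counted overlap 63.34 mm² gives 422.14 mm² — area = 422.14 mm². Overall, the cross-section is a single solid region. Net area = 422.14 mm².

422.14 mm²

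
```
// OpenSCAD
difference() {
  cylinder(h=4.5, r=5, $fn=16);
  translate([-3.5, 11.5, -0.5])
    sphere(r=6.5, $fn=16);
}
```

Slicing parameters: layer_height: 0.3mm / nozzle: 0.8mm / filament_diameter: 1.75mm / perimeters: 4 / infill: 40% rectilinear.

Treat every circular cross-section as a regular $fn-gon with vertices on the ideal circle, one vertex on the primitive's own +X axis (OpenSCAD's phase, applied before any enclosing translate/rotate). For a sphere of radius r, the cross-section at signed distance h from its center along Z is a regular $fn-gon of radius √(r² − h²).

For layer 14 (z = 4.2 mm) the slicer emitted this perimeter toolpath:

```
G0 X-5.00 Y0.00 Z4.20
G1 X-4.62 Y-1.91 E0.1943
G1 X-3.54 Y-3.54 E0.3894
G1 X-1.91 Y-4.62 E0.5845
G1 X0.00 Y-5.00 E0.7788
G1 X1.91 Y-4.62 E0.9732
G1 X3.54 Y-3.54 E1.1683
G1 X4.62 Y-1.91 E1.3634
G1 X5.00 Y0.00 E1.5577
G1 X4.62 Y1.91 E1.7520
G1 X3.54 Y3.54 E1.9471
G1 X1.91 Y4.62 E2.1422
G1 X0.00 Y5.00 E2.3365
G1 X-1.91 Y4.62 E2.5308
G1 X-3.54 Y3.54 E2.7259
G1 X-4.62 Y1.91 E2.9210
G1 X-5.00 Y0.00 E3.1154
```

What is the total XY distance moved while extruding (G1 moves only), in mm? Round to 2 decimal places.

31.22 mm

Sum the Euclidean lengths of each G1 segment: total = 31.22 mm.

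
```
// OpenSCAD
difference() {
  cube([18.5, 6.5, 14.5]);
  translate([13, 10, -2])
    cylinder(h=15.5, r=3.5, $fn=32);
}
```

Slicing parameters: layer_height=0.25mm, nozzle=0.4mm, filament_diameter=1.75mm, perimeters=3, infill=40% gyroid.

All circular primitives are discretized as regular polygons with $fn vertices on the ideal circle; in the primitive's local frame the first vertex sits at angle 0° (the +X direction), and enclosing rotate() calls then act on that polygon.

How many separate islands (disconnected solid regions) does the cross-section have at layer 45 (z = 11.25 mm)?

At z = 11.25 mm: the cube (footprint 18.5×6.5) is included at this height; the r=3.5 cylinder at (13, 10) contributes a regular 32-gon of circumradius 3.5; Taking the first minus the rest: starting from the 18.5×6.5 cube, the r=3.5 cylinder at (13, 10) misses the remaining region (no effect) — 1 connected region. Overall, the cross-section is a single solid region. Island count = 1.

1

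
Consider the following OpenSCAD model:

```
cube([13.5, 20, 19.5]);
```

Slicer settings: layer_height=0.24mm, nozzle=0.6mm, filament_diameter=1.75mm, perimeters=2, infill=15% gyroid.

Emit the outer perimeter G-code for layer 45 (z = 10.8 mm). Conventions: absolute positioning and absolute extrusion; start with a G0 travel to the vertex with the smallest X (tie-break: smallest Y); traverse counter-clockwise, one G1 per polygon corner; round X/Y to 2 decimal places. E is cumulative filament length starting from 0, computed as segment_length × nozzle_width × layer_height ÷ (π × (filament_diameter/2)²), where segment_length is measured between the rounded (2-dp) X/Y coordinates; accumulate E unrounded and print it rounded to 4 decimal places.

G0 X0.00 Y0.00 Z10.80
G1 X13.50 Y0.00 E0.8082
G1 X13.50 Y20.00 E2.0056
G1 X0.00 Y20.00 E2.8138
G1 X0.00 Y0.00 E4.0112

At z = 10.8 mm: the 13.5×20 cube contributes its full rectangle. The outline is a single polygon with 4 vertices. Extrusion per mm of travel: 0.6 × 0.24 / (π × 0.875²) = 0.059868. Accumulating E over each segment gives final E = 4.0112.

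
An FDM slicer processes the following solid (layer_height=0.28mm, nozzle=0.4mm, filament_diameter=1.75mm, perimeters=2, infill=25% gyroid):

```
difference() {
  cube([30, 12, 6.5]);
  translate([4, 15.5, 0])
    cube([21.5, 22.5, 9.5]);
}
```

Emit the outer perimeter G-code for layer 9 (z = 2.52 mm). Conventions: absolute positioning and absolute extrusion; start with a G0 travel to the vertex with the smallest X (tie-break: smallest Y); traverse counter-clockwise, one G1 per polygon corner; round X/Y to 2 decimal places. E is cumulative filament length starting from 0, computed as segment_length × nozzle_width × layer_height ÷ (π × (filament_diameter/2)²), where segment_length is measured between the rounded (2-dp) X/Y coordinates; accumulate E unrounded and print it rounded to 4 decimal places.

G0 X0.00 Y0.00 Z2.52
G1 X30.00 Y0.00 E1.3969
G1 X30.00 Y12.00 E1.9557
G1 X0.00 Y12.00 E3.3526
G1 X0.00 Y0.00 E3.9114

At z = 2.52 mm: the cube (footprint 30×12) is included at this height; the 21.5×22.5 cube at (4, 15.5) contributes its full rectangle; After the difference (first − rest): starting from the 30×12 cube, the 21.5×22.5 cube at (4, 15.5) misses the remaining region (no effect) — 1 connected region. The outline is a single polygon with 4 vertices. Extrusion per mm of travel: 0.4 × 0.28 / (π × 0.875²) = 0.046564. Accumulating E over each segment gives final E = 3.9114.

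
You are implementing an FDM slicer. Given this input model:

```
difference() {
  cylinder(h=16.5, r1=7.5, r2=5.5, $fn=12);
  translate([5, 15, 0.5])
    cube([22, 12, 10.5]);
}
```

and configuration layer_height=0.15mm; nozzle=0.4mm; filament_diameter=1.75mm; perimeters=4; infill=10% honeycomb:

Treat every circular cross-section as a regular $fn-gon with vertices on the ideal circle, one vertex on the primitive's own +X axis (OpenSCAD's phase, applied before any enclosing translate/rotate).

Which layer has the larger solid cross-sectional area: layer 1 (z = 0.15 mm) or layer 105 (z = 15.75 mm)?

Layer 1 (z = 0.15): the cone (r1=7.5→r2=5.5) has section circumradius 7.482 here — a regular 12-gon (area = (12/2)·7.482²·sin(360°/12) = 167.93 mm²); the cube at (5, 15) does not reach this height (z outside [0.5, 11]); Taking the first minus the rest: none of the subtracted shapes is present at this height, so the cone is unchanged — area = 167.93 mm². So its area = 167.93 mm². Layer 105 (z = 15.75): the cone contributes a regular 12-gon of circumradius 5.591 (interpolated between r1=7.5 and r2=5.5 at t=0.955) (area = (12/2)·5.591²·sin(360°/12) = 93.77 mm²); the cube at (5, 15) is not intersected at this z (z outside [0.5, 11]); After the difference (first − rest): none of the subtracted shapes is present at this height, so the cone is unchanged — area = 93.77 mm². So its area = 93.77 mm². Layer 1 is larger (167.93 vs 93.77 mm²).

layer 1 (z = 0.15 mm)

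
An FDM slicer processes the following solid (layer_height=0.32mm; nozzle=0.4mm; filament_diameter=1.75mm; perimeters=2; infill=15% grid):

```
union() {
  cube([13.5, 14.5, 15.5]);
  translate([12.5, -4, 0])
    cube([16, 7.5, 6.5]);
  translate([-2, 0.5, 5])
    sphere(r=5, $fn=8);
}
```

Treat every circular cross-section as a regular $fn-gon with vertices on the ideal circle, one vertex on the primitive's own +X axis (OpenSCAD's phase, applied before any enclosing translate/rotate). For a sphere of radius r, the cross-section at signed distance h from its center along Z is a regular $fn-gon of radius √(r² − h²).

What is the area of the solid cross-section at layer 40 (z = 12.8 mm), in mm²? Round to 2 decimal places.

At z = 12.8 mm: the cube is present — its section is the full 13.5×14.5 rectangle (area 195.75 mm²); the cube at (12.5, -4) is not intersected at this z (z outside [0, 6.5]); the sphere at (-2, 0.5) is absent (|z−center|=7.800 > r=5); Merging all regions: only the 13.5×14.5 cube is present, so the union is just that shape — area = 195.75 mm². Overall, the cross-section is a single solid region. Net area = 195.75 mm².

195.75 mm²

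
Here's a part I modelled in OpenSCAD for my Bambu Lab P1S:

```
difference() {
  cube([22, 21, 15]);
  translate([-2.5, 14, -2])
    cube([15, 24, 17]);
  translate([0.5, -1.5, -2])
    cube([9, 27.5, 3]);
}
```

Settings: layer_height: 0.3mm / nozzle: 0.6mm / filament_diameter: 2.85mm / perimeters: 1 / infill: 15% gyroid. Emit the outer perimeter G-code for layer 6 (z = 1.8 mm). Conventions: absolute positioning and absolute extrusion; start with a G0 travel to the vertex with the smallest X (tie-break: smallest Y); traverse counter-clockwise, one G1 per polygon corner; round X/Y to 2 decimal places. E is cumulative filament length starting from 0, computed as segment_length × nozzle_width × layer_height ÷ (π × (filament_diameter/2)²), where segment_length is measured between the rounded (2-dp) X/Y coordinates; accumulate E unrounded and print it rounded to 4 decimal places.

At z = 1.8 mm: the cube (footprint 22×21) is included at this height; the 15×24 cube at (-2.5, 14) contributes its full rectangle; the cube at (0.5, -1.5) is not intersected at this z (z outside [-2, 1]); Taking the first minus the rest: starting from the 22×21 cube, the 15×24 cube at (-2.5, 14) partially overlaps it — only the 87.50 mm² overlap (of its 360.00 mm²) is removed, clipping the outline — 1 connected region. The outline is a single polygon with 6 vertices. Extrusion per mm of travel: 0.6 × 0.3 / (π × 1.425²) = 0.028216. Accumulating E over each segment gives final E = 2.4266.

G0 X0.00 Y0.00 Z1.80
G1 X22.00 Y0.00 E0.6207
G1 X22.00 Y21.00 E1.2133
G1 X12.50 Y21.00 E1.4813
G1 X12.50 Y14.00 E1.6788
G1 X0.00 Y14.00 E2.0315
G1 X0.00 Y0.00 E2.4266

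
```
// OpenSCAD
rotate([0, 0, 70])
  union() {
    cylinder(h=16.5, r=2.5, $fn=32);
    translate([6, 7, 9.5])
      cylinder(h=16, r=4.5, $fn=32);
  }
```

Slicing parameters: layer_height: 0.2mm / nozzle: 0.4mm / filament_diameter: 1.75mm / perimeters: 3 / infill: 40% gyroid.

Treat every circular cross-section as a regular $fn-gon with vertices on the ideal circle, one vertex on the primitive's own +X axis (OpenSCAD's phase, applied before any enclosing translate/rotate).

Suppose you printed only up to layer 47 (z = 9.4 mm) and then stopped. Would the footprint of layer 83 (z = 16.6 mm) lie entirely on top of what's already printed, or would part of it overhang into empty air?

Compare the two slices. At z = 9.4: the r=2.5 cylinder gives a regular 32-gon of circumradius 2.5 (constant along its height) (area = (32/2)·2.500²·sin(360°/32) = 19.51 mm²); the cylinder at (6, 7) is absent (z outside [9.5, 25.5]); Taking the union: only the r=2.5 cylinder is present, so the union is just that shape — area = 19.51 mm²; (rotated 70° about Z; rotation is an isometry so areas/perimeters/island counts are preserved). At z = 16.6: the cylinder does not reach this height (z outside [0, 16.5]); the cylinder at (6, 7): section is a regular 32-gon, circumradius r=4.5 (area = (32/2)·4.500²·sin(360°/32) = 63.21 mm²); Combining (union): only the r=4.5 cylinder at (6, 7) is present, so the union is just that shape — area = 63.21 mm²; (whole slice rotated 70° about Z — lengths, areas and connectivity unchanged). Checking containment: at z = 16.6 the cross-section extends beyond the z = 9.4 cross-section by about 63.21 mm².

part overhangs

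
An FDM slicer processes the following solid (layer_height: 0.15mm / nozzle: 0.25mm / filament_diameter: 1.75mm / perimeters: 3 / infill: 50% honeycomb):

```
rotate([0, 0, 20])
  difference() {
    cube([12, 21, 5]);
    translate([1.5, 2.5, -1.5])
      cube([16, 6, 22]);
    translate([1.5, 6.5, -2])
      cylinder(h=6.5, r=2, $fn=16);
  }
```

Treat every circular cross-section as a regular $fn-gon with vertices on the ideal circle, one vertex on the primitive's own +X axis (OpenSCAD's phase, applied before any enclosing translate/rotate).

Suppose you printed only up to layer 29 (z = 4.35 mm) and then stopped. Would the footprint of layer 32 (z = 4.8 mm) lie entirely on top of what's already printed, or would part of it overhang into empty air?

Compare the two slices. At z = 4.35: the 12×21 cube contributes its full rectangle (area 252.00 mm²); the cube at (1.5, 2.5) (footprint 16×6) is included at this height (area 96.00 mm²); the cylinder at (1.5, 6.5): section is a regular 16-gon, circumradius r=2 (area = (16/2)·2.000²·sin(360°/16) = 12.25 mm²); Taking the first minus the rest: starting from the 12×21 cube (252.00 mm²), the 16×6 cube at (1.5, 2.5) partially overlaps it — only the 63.00 mm² overlap (of its 96.00 mm²) is removed, clipping the outline; the r=2 cylinder at (1.5, 6.5) partially overlaps it — only the 5.29 mm² overlap (of its 12.25 mm²) is removed, clipping the outline — area = 183.71 mm²; (rotated 20° about Z; rotation is an isometry so areas/perimeters/island counts are preserved). At z = 4.8: the 12×21 cube contributes its full rectangle (area 252.00 mm²); the cube at (1.5, 2.5) (footprint 16×6) is included at this height (area 96.00 mm²); the cylinder at (1.5, 6.5) does not reach this height (z outside [-2, 4.5]); Subtracting the remaining from the first: starting from the 12×21 cube (252.00 mm²), the 16×6 cube at (1.5, 2.5) partially overlaps it — only the 63.00 mm² overlap (of its 96.00 mm²) is removed, clipping the outline — area = 189.00 mm²; (rotated 20° about Z; rotation is an isometry so areas/perimeters/island counts are preserved). Checking containment: at z = 4.8 the cross-section extends beyond the z = 4.35 cross-section by about 5.29 mm².

part overhangs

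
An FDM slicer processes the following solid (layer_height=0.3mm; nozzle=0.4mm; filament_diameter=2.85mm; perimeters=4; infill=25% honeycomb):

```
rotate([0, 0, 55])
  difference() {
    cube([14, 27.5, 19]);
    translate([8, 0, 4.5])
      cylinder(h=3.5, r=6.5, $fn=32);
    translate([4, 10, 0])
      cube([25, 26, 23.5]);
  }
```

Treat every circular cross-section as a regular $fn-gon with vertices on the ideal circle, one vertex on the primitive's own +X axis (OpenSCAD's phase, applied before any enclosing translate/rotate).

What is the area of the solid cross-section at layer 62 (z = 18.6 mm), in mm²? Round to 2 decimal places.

At z = 18.6 mm: the cube is present — its section is the full 14×27.5 rectangle (area 385.00 mm²); the cylinder at (8, 0) does not reach this height (z outside [4.5, 8]); the cube at (4, 10) (footprint 25×26) is included at this height (area 650.00 mm²); Taking the first minus the rest: starting from the 14×27.5 cube (385.00 mm²), the 25×26 cube at (4, 10) partially overlaps it — only the 175.00 mm² overlap (of its 650.00 mm²) is removed, clipping the outline — area = 210.00 mm²; (whole slice rotated 55° about Z — lengths, areas and connectivity unchanged). Overall, the cross-section is a single solid region. Net area = 210.00 mm².

210.00 mm²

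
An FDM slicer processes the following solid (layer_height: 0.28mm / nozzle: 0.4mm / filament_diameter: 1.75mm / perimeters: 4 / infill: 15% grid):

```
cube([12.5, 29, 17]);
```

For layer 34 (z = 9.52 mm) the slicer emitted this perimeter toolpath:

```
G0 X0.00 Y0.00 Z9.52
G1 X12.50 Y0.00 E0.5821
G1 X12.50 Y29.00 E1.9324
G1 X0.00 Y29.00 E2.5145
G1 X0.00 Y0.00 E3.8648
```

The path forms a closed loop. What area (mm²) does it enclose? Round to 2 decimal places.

Apply the shoelace formula to the sequence of (X, Y) vertices; enclosed area = 362.50 mm².

362.50 mm²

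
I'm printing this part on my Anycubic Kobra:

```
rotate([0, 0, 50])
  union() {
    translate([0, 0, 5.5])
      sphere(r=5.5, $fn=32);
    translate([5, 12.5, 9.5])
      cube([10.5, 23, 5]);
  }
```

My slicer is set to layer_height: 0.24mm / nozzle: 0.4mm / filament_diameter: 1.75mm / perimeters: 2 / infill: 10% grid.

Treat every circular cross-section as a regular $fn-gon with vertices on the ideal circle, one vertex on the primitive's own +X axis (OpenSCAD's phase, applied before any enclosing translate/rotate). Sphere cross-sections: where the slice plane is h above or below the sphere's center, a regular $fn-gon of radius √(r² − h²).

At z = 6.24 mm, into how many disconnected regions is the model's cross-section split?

1

At z = 6.24 mm: the sphere: section is a regular 32-gon, circumradius = √(r²−h²) = √(5.5²−0.74²) = 5.450; the cube at (5, 12.5) does not reach this height (z outside [9.5, 14.5]); Merging all regions: only the r=5.5 sphere is present, so the union is just that shape — 1 connected region; (whole slice rotated 50° about Z — lengths, areas and connectivity unchanged). The result has 1 disconnected region.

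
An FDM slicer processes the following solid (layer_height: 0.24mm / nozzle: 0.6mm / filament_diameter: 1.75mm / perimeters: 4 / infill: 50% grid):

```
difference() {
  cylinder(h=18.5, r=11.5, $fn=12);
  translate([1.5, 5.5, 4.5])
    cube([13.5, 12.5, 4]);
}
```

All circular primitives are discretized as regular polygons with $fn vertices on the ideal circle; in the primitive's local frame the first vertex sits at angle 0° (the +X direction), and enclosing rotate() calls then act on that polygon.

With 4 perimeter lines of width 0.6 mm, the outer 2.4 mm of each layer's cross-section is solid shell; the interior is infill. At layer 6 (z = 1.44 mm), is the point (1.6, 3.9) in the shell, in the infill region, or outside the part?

infill

At z = 1.44 mm: the r=11.5 cylinder gives a regular 12-gon of circumradius 11.5 (constant along its height); the cube at (1.5, 5.5) is not intersected at this z (z outside [4.5, 8.5]); Subtracting the remaining from the first: none of the subtracted shapes is present at this height, so the r=11.5 cylinder is unchanged — 1 connected region. Overall, the cross-section is a single solid region. The nearest boundary edge runs (5.75, 9.96)→(0.00, 11.50); distance from the point to it = 6.93 mm. The point is inside the cross-section and 6.93 mm from the nearest boundary — more than the 2.4 mm shell width (4 × 0.6), so it's in the infill interior.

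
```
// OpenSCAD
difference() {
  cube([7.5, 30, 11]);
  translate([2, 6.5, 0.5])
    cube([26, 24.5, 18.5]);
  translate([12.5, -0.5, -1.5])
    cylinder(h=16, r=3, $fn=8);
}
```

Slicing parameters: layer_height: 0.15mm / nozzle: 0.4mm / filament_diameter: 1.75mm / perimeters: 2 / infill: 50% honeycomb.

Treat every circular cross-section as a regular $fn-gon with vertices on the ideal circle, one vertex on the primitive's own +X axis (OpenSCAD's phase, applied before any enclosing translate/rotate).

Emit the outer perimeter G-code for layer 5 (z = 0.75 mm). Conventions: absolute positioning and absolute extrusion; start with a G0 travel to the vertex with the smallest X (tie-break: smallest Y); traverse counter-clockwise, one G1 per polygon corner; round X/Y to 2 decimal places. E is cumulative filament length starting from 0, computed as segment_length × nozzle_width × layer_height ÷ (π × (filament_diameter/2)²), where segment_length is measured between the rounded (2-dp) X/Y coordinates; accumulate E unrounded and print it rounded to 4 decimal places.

G0 X0.00 Y0.00 Z0.75
G1 X7.50 Y0.00 E0.1871
G1 X7.50 Y6.50 E0.3492
G1 X2.00 Y6.50 E0.4864
G1 X2.00 Y30.00 E1.0726
G1 X0.00 Y30.00 E1.1225
G1 X0.00 Y0.00 E1.8709

At z = 0.75 mm: the cube is present — its section is the full 7.5×30 rectangle; the cube at (2, 6.5) is present — its section is the full 26×24.5 rectangle; the r=3 cylinder at (12.5, -0.5) contributes a regular 8-gon of circumradius 3; Taking the first minus the rest: starting from the 7.5×30 cube, the 26×24.5 cube at (2, 6.5) partially overlaps it — only the 129.25 mm² overlap (of its 637.00 mm²) is removed, clipping the outline; the r=3 cylinder at (12.5, -0.5) misses the remaining region (no effect) — 1 connected region. The outline is a single polygon with 6 vertices. Extrusion per mm of travel: 0.4 × 0.15 / (π × 0.875²) = 0.024945. Accumulating E over each segment gives final E = 1.8709.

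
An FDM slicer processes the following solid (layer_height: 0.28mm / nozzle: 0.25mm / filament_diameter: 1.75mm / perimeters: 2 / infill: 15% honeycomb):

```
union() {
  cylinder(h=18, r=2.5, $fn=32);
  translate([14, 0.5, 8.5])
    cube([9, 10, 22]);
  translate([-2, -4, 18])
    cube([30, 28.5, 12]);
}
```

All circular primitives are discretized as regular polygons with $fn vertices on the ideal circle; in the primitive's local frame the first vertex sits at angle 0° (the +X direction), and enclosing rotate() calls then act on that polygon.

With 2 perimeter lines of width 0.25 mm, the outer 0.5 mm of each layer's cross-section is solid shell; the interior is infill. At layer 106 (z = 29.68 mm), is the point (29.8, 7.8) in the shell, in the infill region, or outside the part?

At z = 29.68 mm: the cylinder is not intersected at this z (z outside [0, 18]); the 9×10 cube at (14, 0.5) contributes its full rectangle; the cube at (-2, -4) (footprint 30×28.5) is included at this height; Taking the union: the 9×10 cube at (14, 0.5) lies entirely inside the 30×28.5 cube at (-2, -4), so the union is just the 30×28.5 cube at (-2, -4) — 1 connected region. Overall, the cross-section is a single solid region. The nearest boundary edge runs (28.00, 24.50)→(28.00, -4.00); distance from the point to it = 1.80 mm. The point is not inside any of the regions above, so it lies outside the cross-section (1.80 mm from the nearest boundary).

outside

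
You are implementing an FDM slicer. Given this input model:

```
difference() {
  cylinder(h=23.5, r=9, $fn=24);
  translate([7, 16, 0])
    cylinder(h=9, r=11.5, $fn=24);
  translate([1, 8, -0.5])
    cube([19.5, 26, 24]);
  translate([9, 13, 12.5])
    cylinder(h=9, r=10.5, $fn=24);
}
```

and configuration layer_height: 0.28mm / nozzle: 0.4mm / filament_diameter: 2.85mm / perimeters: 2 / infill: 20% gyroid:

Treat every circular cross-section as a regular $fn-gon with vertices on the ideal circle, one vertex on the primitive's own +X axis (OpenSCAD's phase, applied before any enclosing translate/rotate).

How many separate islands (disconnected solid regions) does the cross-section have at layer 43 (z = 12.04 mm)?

1

At z = 12.04 mm: the r=9 cylinder contributes a regular 24-gon of circumradius 9; the cylinder at (7, 16) is absent (z outside [0, 9]); the cube at (1, 8) (footprint 19.5×26) is included at this height; the cylinder at (9, 13) does not reach this height (z outside [12.5, 21.5]); Subtracting the remaining from the first: starting from the r=9 cylinder, the 19.5×26 cube at (1, 8) partially overlaps it — only the 1.62 mm² overlap (of its 507.00 mm²) is removed, clipping the outline — 1 connected region. Overall, the cross-section is a single solid region. Island count = 1.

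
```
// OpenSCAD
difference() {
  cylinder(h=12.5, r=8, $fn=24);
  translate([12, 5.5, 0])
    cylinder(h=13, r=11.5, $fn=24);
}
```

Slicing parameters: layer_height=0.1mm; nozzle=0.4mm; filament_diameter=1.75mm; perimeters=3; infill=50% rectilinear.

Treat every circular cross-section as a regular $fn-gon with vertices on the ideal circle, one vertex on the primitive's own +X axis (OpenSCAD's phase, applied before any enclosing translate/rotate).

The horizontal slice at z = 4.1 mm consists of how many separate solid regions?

At z = 4.1 mm: the r=8 cylinder gives a regular 24-gon of circumradius 8 (constant along its height); the cylinder at (12, 5.5): section is a regular 24-gon, circumradius r=11.5; Taking the first minus the rest: starting from the r=8 cylinder, the r=11.5 cylinder at (12, 5.5) partially overlaps it — only the 59.19 mm² overlap (of its 410.75 mm²) is removed, clipping the outline — 1 connected region. The result has 1 disconnected region.

1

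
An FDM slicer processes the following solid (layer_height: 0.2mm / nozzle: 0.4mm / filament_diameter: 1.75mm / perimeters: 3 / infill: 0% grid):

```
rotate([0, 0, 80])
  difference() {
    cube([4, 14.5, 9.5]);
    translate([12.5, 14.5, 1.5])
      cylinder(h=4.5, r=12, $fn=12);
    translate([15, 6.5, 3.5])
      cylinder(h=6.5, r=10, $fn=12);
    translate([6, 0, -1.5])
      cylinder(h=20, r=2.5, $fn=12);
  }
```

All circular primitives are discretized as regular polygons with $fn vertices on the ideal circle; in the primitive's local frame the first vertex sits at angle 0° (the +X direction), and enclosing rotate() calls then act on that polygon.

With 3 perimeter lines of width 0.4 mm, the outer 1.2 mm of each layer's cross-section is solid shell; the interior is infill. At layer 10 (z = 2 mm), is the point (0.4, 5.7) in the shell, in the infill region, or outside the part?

At z = 2 mm: the cube is present — its section is the full 4×14.5 rectangle; the r=12 cylinder at (12.5, 14.5) contributes a regular 12-gon of circumradius 12; the cylinder at (15, 6.5) is absent (z outside [3.5, 10]); the cylinder at (6, 0): section is a regular 12-gon, circumradius r=2.5; Taking the first minus the rest: starting from the 4×14.5 cube, the r=12 cylinder at (12.5, 14.5) partially overlaps it — only the 17.97 mm² overlap (of its 432.00 mm²) is removed, clipping the outline; the r=2.5 cylinder at (6, 0) partially overlaps it — only the 0.43 mm² overlap (of its 18.75 mm²) is removed, clipping the outline — 1 connected region; (whole slice rotated 80° about Z — lengths, areas and connectivity unchanged). Overall, the cross-section is a single solid region. Undo the 80° rotation: the query point maps to (5.683, 0.596) in the un-rotated model frame. The nearest boundary edge runs (4.00, 6.61)→(4.00, 1.42); distance from the point to it = 1.87 mm. The point is not inside any of the regions above, so it lies outside the cross-section (1.87 mm from the nearest boundary).

outside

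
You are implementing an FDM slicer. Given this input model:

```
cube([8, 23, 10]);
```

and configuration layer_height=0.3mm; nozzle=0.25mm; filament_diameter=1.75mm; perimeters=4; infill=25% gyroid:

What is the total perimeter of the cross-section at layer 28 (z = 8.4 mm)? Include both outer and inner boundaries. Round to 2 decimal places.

62.00 mm

At z = 8.4 mm: the 8×23 cube contributes its full rectangle (perimeter 62.00 mm). Overall, the cross-section is a single solid region. Total boundary length (outer) = 62.00 mm.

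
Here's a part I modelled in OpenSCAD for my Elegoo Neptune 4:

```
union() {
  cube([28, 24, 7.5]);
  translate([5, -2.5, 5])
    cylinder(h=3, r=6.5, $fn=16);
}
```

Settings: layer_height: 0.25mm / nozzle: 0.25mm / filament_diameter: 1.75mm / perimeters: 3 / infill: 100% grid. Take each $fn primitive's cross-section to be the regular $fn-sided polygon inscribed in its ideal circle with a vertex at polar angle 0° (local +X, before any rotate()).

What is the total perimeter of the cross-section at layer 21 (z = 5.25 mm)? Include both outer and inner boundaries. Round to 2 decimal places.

118.70 mm

At z = 5.25 mm: the cube (footprint 28×24) is included at this height (perimeter 104.00 mm); the cylinder at (5, -2.5): section is a regular 16-gon, circumradius r=6.5 (perimeter = 2·16·6.500·sin(180°/16) = 40.58 mm); Taking the union: the regions partially overlap (shared area 32.67 mm²), so the edge portions inside another operand are dropped and the merged outline is re-measured after clipping — boundary = 118.70 mm. Overall, the cross-section is a single solid region. Total boundary length (outer) = 118.70 mm.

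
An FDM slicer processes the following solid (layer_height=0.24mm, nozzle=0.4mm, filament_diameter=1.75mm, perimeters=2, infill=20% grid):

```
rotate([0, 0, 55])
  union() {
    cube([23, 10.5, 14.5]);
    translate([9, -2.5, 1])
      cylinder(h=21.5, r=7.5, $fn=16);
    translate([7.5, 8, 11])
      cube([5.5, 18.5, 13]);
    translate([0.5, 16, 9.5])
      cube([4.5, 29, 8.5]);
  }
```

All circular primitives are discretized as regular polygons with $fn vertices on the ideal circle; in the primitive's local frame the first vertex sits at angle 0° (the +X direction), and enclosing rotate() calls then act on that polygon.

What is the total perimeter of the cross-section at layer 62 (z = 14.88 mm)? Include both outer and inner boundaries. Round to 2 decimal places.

At z = 14.88 mm: the cube is not intersected at this z (z outside [0, 14.5]); the r=7.5 cylinder at (9, -2.5) gives a regular 16-gon of circumradius 7.5 (constant along its height) (perimeter = 2·16·7.500·sin(180°/16) = 46.82 mm); the 5.5×18.5 cube at (7.5, 8) contributes its full rectangle (perimeter 48.00 mm); the cube at (0.5, 16) is present — its section is the full 4.5×29 rectangle (perimeter 67.00 mm); Combining (union): the 3 present regions are separate (no shared area or edge), so areas and boundary lengths simply add and each stays a separate island — boundary = 161.82 mm; (rotated 55° about Z; rotation is an isometry so areas/perimeters/island counts are preserved). Overall, the cross-section has 3 separate islands. Total boundary length (outer) = 161.82 mm.

161.82 mm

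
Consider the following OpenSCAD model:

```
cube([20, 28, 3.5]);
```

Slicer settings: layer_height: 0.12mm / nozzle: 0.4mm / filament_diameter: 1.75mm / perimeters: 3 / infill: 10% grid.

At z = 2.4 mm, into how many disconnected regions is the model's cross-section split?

1

At z = 2.4 mm: the cube (footprint 20×28) is included at this height. The result has 1 disconnected region.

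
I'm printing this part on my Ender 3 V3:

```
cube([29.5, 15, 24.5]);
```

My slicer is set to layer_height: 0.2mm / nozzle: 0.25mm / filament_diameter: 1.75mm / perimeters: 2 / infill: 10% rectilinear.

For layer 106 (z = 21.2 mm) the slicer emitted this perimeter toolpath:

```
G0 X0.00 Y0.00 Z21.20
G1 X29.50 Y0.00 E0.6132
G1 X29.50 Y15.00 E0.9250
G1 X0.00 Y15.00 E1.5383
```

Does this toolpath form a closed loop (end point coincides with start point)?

no

Start point (G0): (0.00, 0.00). End point (last G1): the path does not return to the start — open.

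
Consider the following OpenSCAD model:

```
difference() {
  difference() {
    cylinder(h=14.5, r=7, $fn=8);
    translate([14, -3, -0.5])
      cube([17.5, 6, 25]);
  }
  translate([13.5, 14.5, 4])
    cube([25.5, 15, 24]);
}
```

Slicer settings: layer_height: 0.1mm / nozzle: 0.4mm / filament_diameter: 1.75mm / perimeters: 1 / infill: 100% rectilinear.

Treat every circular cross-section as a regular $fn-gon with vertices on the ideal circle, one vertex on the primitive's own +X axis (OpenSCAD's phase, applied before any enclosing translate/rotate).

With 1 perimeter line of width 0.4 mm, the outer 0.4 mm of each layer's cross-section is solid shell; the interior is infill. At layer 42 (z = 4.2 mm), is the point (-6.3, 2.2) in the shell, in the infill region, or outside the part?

outside

At z = 4.2 mm: the r=7 cylinder contributes a regular 8-gon of circumradius 7; the cube at (14, -3) (footprint 17.5×6) is included at this height; After the difference (first − rest): starting from the r=7 cylinder, the 17.5×6 cube at (14, -3) misses the remaining region (no effect) — 1 connected region; the 25.5×15 cube at (13.5, 14.5) contributes its full rectangle; Subtracting the remaining from the first: starting from that combined region, the 25.5×15 cube at (13.5, 14.5) misses the remaining region (no effect) — 1 connected region. Overall, the cross-section is a single solid region. The nearest boundary edge runs (-7.00, 0.00)→(-4.95, 4.95); distance from the point to it = 0.20 mm. The point is not inside any of the regions above, so it lies outside the cross-section (0.20 mm from the nearest boundary).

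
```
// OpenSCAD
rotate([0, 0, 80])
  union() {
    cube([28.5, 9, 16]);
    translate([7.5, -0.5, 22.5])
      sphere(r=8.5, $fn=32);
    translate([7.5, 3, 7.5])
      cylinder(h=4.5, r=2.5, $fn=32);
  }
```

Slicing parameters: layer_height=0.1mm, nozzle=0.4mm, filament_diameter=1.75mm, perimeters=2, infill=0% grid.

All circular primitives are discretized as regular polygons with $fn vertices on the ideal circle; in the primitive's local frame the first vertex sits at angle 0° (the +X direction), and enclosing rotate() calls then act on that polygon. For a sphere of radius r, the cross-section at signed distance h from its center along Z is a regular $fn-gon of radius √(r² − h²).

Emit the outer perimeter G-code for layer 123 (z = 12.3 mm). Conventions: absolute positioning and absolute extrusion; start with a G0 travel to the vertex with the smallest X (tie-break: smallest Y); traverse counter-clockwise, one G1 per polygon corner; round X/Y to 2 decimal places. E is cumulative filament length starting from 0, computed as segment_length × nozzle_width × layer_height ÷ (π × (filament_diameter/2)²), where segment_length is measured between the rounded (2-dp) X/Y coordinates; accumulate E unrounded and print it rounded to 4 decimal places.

G0 X-8.86 Y1.56 Z12.30
G1 X0.00 Y0.00 E0.1496
G1 X4.95 Y28.07 E0.6236
G1 X-3.91 Y29.63 E0.7732
G1 X-8.86 Y1.56 E1.2472

At z = 12.3 mm: the cube is present — its section is the full 28.5×9 rectangle; the sphere at (7.5, -0.5) is absent (|z−center|=10.200 > r=8.5); the cylinder at (7.5, 3) is not intersected at this z (z outside [7.5, 12]); Merging all regions: only the 28.5×9 cube is present, so the union is just that shape — 1 connected region; (whole slice rotated 80° about Z — lengths, areas and connectivity unchanged). The outline is a single polygon with 4 vertices. Extrusion per mm of travel: 0.4 × 0.1 / (π × 0.875²) = 0.016630. Accumulating E over each segment gives final E = 1.2472.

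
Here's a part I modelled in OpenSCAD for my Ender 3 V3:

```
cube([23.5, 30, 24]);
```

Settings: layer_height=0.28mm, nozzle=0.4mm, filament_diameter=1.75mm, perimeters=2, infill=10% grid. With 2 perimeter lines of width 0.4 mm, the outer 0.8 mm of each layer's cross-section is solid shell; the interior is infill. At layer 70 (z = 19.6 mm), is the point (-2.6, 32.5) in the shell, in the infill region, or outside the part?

At z = 19.6 mm: the 23.5×30 cube contributes its full rectangle. Overall, the cross-section is a single solid region. The nearest boundary edge runs (23.50, 30.00)→(0.00, 30.00); distance from the point to it = 3.61 mm. The point is not inside any of the regions above, so it lies outside the cross-section (3.61 mm from the nearest boundary).

outside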